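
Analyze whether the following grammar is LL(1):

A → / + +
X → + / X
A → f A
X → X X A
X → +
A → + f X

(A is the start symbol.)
A grammar is LL(1) if for each non-terminal N with multiple productions, the predict sets of those productions are pairwise disjoint, where PREDICT(N → α) = (FIRST(α) \ {ε}) ∪ (FOLLOW(N) if α ⇒* ε).

Relevant sets:
  FIRST(X) = { '+' }

For A:
  PREDICT(A → '/' '+' '+') = { '/' }
  PREDICT(A → f A) = { 'f' }
  PREDICT(A → '+' f X) = { '+' }
For X:
  PREDICT(X → '+' '/' X) = { '+' }
  PREDICT(X → X X A) = { '+' }
  PREDICT(X → '+') = { '+' }

Conflict found: Predict set conflict for X: { '+' }
The grammar is NOT LL(1).

Answer: No. Predict set conflict for X: { '+' }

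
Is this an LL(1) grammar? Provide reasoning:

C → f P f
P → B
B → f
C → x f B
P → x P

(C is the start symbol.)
Yes, the grammar is LL(1).

A grammar is LL(1) if for each non-terminal N with multiple productions, the predict sets of those productions are pairwise disjoint, where PREDICT(N → α) = (FIRST(α) \ {ε}) ∪ (FOLLOW(N) if α ⇒* ε).

Relevant sets:
  FIRST(B) = { 'f' }

For C:
  PREDICT(C → f P f) = { 'f' }
  PREDICT(C → x f B) = { 'x' }
For P:
  PREDICT(P → B) = { 'f' }
  PREDICT(P → x P) = { 'x' }
B has a single production, so nothing to check there.

All predict sets are disjoint. The grammar IS LL(1).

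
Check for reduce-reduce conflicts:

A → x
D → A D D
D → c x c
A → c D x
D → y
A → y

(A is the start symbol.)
A reduce-reduce conflict occurs when an LR(0) state has two complete items [A → α .] and [B → β .] — both call for a reduction, and with no lookahead the parser cannot choose between them.

Augment with A' → A and build the canonical LR(0) collection (I0 = CLOSURE({[A' → . A]}), then GOTO on every symbol after a dot until no new states appear). It has 14 states:
  I0: { [A → . c D x], [A → . x], [A → . y], [A' → . A] }  — shift
  I1: { [A' → A .] }  — accept
  I2: { [A → . c D x], [A → . x], [A → . y], [A → c . D x], [D → . A D D], [D → . c x c], [D → . y] }  — shift
  I3: { [A → x .] }  — reduce
  I4: { [A → y .] }  — reduce
  I5: { [A → . c D x], [A → . x], [A → . y], [D → . A D D], [D → . c x c], [D → . y], [D → A . D D] }  — shift
  I6: { [A → c D . x] }  — shift
  I7: { [A → . c D x], [A → . x], [A → . y], [A → c . D x], [D → . A D D], [D → . c x c], [D → . y], [D → c . x c] }  — shift
  I8: { [A → y .], [D → y .] }  — 2 reduces
  I9: { [A → x .], [D → c x . c] }  — shift, reduce
  I10: { [D → c x c .] }  — reduce
  I11: { [A → c D x .] }  — reduce
  I12: { [A → . c D x], [A → . x], [A → . y], [D → . A D D], [D → . c x c], [D → . y], [D → A D . D] }  — shift
  I13: { [D → A D D .] }  — reduce

I8 contains complete items [A → y .], [D → y .] — reduce-reduce conflict.

Answer: Yes — I8: [A → y .] vs [D → y .]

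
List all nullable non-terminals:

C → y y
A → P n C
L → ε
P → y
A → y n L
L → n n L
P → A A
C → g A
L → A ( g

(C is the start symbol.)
ε-productions: L → ε
So L is immediately nullable.
No further non-terminal can be added: every production for the remaining non-terminals contains a terminal or a non-nullable non-terminal.
Nullable = { 'L' }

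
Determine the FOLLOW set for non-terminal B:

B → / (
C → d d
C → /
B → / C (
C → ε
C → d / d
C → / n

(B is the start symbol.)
{ $ }

B is the start symbol, so $ ∈ FOLLOW(B).
B does not occur on any right-hand side.

Taking the union: FOLLOW(B) = { $ }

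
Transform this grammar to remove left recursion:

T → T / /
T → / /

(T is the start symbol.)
T → / / T'
T' → / / T'
T' → ε

T is directly left-recursive. The standard transformation for
  A → A α₁ | ... | A α_m | β₁ | ... | β_n
is
  A  → β₁ A' | ... | β_n A'
  A' → α₁ A' | ... | α_m A' | ε

T → / / becomes T → / / T'
T → T / / becomes T' → / / T'
Add T' → ε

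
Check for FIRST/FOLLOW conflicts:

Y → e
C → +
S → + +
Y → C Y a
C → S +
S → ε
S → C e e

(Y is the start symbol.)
Yes. S → '+' '+' with FOLLOW(S) on { '+' }; S → C e e with FOLLOW(S) on { '+' }

A FIRST/FOLLOW conflict occurs when a non-terminal N has a nullable alternative N → β (β ⇒* ε) and another alternative N → α with FIRST(α) ∩ FOLLOW(N) ≠ ∅: on such a lookahead the parser cannot decide between expanding α and letting N vanish via β.

Nullable non-terminals: S.
FIRST sets used below: FIRST(C) = { '+' }

S: nullable alternative(s) S → ε; FOLLOW(S) = { '+' }
  S → + +: FIRST \ {ε} = { '+' } — overlaps FOLLOW(S) on { '+' }: CONFLICT
  S → ε: FIRST \ {ε} = { } — this is the only nullable alternative, skip
  S → C e e: FIRST \ {ε} = { '+' } — overlaps FOLLOW(S) on { '+' }: CONFLICT

C, Y have no nullable alternative, so no FIRST/FOLLOW check is needed there.

So the grammar has 2 FIRST/FOLLOW conflicts (marked CONFLICT above).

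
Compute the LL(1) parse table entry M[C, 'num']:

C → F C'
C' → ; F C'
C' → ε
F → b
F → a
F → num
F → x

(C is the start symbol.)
C → F C'

To find M[C, 'num'], we find productions for C where 'num' is in the predict set (PREDICT(N → α) = (FIRST(α) \ {ε}) ∪ (FOLLOW(N) if α ⇒* ε)).

Relevant sets:
  FIRST(F) = { 'a', 'b', 'num', 'x' }

C → F C': PREDICT = { 'a', 'b', 'num', 'x' }
  'num' is in predict set, so this production goes in M[C, 'num']

M[C, 'num'] = C → F C'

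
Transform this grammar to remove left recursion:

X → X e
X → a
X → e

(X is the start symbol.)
X → a X'
X → e X'
X' → e X'
X' → ε

X is directly left-recursive. The standard transformation for
  A → A α₁ | ... | A α_m | β₁ | ... | β_n
is
  A  → β₁ A' | ... | β_n A'
  A' → α₁ A' | ... | α_m A' | ε

X → a becomes X → a X'
X → e becomes X → e X'
X → X e becomes X' → e X'
Add X' → ε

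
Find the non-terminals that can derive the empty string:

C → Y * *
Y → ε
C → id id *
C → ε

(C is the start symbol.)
{ 'C', 'Y' }

A non-terminal is nullable if it can derive ε (the empty string): either it has an ε-production, or it has a production whose right-hand side consists entirely of nullable non-terminals.

ε-productions: Y → ε, C → ε
So Y, C are immediately nullable.
Every non-terminal is now nullable.
Nullable = { 'C', 'Y' }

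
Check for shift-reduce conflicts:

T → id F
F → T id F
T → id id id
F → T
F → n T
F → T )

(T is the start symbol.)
Yes — I4: [F → T .] vs [F → T . )]; I8: [T → id id id .] vs [F → . n T]

A shift-reduce conflict occurs when an LR(0) state has both:
  - a complete (reduce) item [A → α .] (dot at the end), and
  - a shift item [B → β . c γ] (dot before a terminal).

Augment with T' → T and build the canonical LR(0) collection (I0 = CLOSURE({[T' → . T]}), then GOTO on every symbol after a dot until no new states appear). It has 12 states:
  I0: { [T → . id F], [T → . id id id], [T' → . T] }  — shift
  I1: { [T' → T .] }  — accept
  I2: { [F → . T )], [F → . T id F], [F → . T], [F → . n T], [T → . id F], [T → . id id id], [T → id . F], [T → id . id id] }  — shift
  I3: { [T → id F .] }  — reduce
  I4: { [F → T . )], [F → T . id F], [F → T .] }  — shift, reduce
  I5: { [F → . T )], [F → . T id F], [F → . T], [F → . n T], [T → . id F], [T → . id id id], [T → id . F], [T → id . id id], [T → id id . id] }  — shift
  I6: { [F → n . T], [T → . id F], [T → . id id id] }  — shift
  I7: { [F → n T .] }  — reduce
  I8: { [F → . T )], [F → . T id F], [F → . T], [F → . n T], [T → . id F], [T → . id id id], [T → id . F], [T → id . id id], [T → id id . id], [T → id id id .] }  — shift, reduce
  I9: { [F → T ) .] }  — reduce
  I10: { [F → . T )], [F → . T id F], [F → . T], [F → . n T], [F → T id . F], [T → . id F], [T → . id id id] }  — shift
  I11: { [F → T id F .] }  — reduce

I4 contains reduce item [F → T .] and shift items [F → T . )], [F → T . id F] — shift-reduce conflict.
I8 contains reduce item [T → id id id .] and shift items [F → . n T], [T → . id F], [T → . id id id], [T → id . id id], [T → id id . id] — shift-reduce conflict.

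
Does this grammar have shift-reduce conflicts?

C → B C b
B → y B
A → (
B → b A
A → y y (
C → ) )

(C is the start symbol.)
No shift-reduce conflicts

Augment with C' → C and build the canonical LR(0) collection (I0 = CLOSURE({[C' → . C]}), then GOTO on every symbol after a dot until no new states appear). It has 15 states:
  I0: { [B → . b A], [B → . y B], [C → . ) )], [C → . B C b], [C' → . C] }  — shift
  I1: { [C → ) . )] }  — shift
  I2: { [B → . b A], [B → . y B], [C → . ) )], [C → . B C b], [C → B . C b] }  — shift
  I3: { [C' → C .] }  — accept
  I4: { [A → . (], [A → . y y (], [B → b . A] }  — shift
  I5: { [B → . b A], [B → . y B], [B → y . B] }  — shift
  I6: { [B → y B .] }  — reduce
  I7: { [A → ( .] }  — reduce
  I8: { [B → b A .] }  — reduce
  I9: { [A → y . y (] }  — shift
  I10: { [A → y y . (] }  — shift
  I11: { [A → y y ( .] }  — reduce
  I12: { [C → B C . b] }  — shift
  I13: { [C → B C b .] }  — reduce
  I14: { [C → ) ) .] }  — reduce

No state contains both a complete item and a shift item.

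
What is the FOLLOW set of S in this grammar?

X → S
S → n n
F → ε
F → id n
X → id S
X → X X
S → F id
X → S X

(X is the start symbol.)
In X → S: S is at the end, add FOLLOW(X)
In X → id S: S is at the end, add FOLLOW(X)
In X → S X: S is followed by X, add FIRST(X) \ {ε} = { 'id', 'n' }

The FOLLOW sets referred to above (computed the same way, to a fixed point):
  FOLLOW(X) = { $, 'id', 'n' }

Taking the union: FOLLOW(S) = { $, 'id', 'n' }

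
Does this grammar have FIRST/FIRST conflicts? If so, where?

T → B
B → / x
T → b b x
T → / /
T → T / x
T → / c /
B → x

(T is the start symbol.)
Yes. T → B / T → '/' '/' on { '/' }; T → B / T → T '/' x on { '/', 'x' }; T → B / T → '/' c '/' on { '/' }; T → b b x / T → T '/' x on { 'b' }; T → '/' '/' / T → T '/' x on { '/' }; T → '/' '/' / T → '/' c '/' on { '/' }; T → T '/' x / T → '/' c '/' on { '/' }

FIRST sets of the non-terminals at (or reachable through a nullable prefix from) the front of some alternative:
  FIRST(B) = { '/', 'x' }
  FIRST(T) = { '/', 'b', 'x' }

Productions for T:
  T → B: FIRST = { '/', 'x' }
  T → b b x: FIRST = { 'b' }
  T → / /: FIRST = { '/' }
  T → T / x: FIRST = { '/', 'b', 'x' }
  T → / c /: FIRST = { '/' }
Productions for B:
  B → / x: FIRST = { '/' }
  B → x: FIRST = { 'x' }

Conflict for T: T → B and T → / /
  Overlap: { '/' }
Conflict for T: T → B and T → T / x
  Overlap: { '/', 'x' }
Conflict for T: T → B and T → / c /
  Overlap: { '/' }
Conflict for T: T → b b x and T → T / x
  Overlap: { 'b' }
Conflict for T: T → / / and T → T / x
  Overlap: { '/' }
Conflict for T: T → / / and T → / c /
  Overlap: { '/' }
Conflict for T: T → T / x and T → / c /
  Overlap: { '/' }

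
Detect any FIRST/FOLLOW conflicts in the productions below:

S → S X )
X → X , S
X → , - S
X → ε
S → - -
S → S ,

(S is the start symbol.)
Yes. X → X ',' S with FOLLOW(X) on { ',' }; X → ',' '-' S with FOLLOW(X) on { ',' }

Nullable non-terminals: X.
FIRST sets used below: FIRST(X) = { ',', ε }

X: nullable alternative(s) X → ε; FOLLOW(X) = { ')', ',' }
  X → X , S: FIRST \ {ε} = { ',' } — overlaps FOLLOW(X) on { ',' }: CONFLICT
  X → , - S: FIRST \ {ε} = { ',' } — overlaps FOLLOW(X) on { ',' }: CONFLICT
  X → ε: FIRST \ {ε} = { } — this is the only nullable alternative, skip

S has no nullable alternative, so no FIRST/FOLLOW check is needed there.

So the grammar has 2 FIRST/FOLLOW conflicts (marked CONFLICT above).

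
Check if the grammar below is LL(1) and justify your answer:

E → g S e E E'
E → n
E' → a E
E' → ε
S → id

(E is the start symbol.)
No. Predict set conflict for E': { 'a' }

Relevant sets:
  FOLLOW(E') = { $, 'a' }

For E:
  PREDICT(E → g S e E E') = { 'g' }
  PREDICT(E → n) = { 'n' }
For E':
  PREDICT(E' → a E) = { 'a' }
  PREDICT(E' → ε) = { $, 'a' }
S has a single production, so nothing to check there.

Conflict found: Predict set conflict for E': { 'a' }
The grammar is NOT LL(1).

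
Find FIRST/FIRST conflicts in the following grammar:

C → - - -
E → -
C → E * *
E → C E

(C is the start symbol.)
Yes. C → '-' '-' '-' / C → E '*' '*' on { '-' }; E → '-' / E → C E on { '-' }

FIRST sets of the non-terminals at (or reachable through a nullable prefix from) the front of some alternative:
  FIRST(E) = { '-' }
  FIRST(C) = { '-' }

Productions for C:
  C → - - -: FIRST = { '-' }
  C → E * *: FIRST = { '-' }
Productions for E:
  E → -: FIRST = { '-' }
  E → C E: FIRST = { '-' }

Conflict for C: C → - - - and C → E * *
  Overlap: { '-' }
Conflict for E: E → - and E → C E
  Overlap: { '-' }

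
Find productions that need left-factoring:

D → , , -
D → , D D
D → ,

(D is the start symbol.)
Yes, D has productions with common prefix ','

Left-factoring is needed when two productions for the same non-terminal
share a common prefix on the right-hand side.

Productions for D:
  D → , , -
  D → , D D
  D → ,

Found common prefix ',' in productions for D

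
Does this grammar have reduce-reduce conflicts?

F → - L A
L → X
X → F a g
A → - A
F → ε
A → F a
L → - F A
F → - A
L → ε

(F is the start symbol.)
A reduce-reduce conflict occurs when an LR(0) state has two complete items [A → α .] and [B → β .] — both call for a reduction, and with no lookahead the parser cannot choose between them.

Augment with F' → F and build the canonical LR(0) collection (I0 = CLOSURE({[F' → . F]}), then GOTO on every symbol after a dot until no new states appear). It has 17 states:
  I0: { [F → . - A], [F → . - L A], [F → .], [F' → . F] }  — shift, reduce
  I1: { [A → . - A], [A → . F a], [F → - . A], [F → - . L A], [F → . - A], [F → . - L A], [F → .], [L → . - F A], [L → . X], [L → .], [X → . F a g] }  — shift, 2 reduces
  I2: { [F' → F .] }  — accept
  I3: { [A → - . A], [A → . - A], [A → . F a], [F → - . A], [F → - . L A], [F → . - A], [F → . - L A], [F → .], [L → - . F A], [L → . - F A], [L → . X], [L → .], [X → . F a g] }  — shift, 2 reduces
  I4: { [F → - A .] }  — reduce
  I5: { [A → F . a], [X → F . a g] }  — shift
  I6: { [A → . - A], [A → . F a], [F → - L . A], [F → . - A], [F → . - L A], [F → .] }  — shift, reduce
  I7: { [L → X .] }  — reduce
  I8: { [A → - . A], [A → . - A], [A → . F a], [F → - . A], [F → - . L A], [F → . - A], [F → . - L A], [F → .], [L → . - F A], [L → . X], [L → .], [X → . F a g] }  — shift, 2 reduces
  I9: { [F → - L A .] }  — reduce
  I10: { [A → F . a] }  — shift
  I11: { [A → F a .] }  — reduce
  I12: { [A → - A .], [F → - A .] }  — 2 reduces
  I13: { [A → F a .], [X → F a . g] }  — shift, reduce
  I14: { [X → F a g .] }  — reduce
  I15: { [A → . - A], [A → . F a], [A → F . a], [F → . - A], [F → . - L A], [F → .], [L → - F . A], [X → F . a g] }  — shift, reduce
  I16: { [L → - F A .] }  — reduce

I1 contains complete items [F → .], [L → .] — reduce-reduce conflict.
I3 contains complete items [F → .], [L → .] — reduce-reduce conflict.
I8 contains complete items [F → .], [L → .] — reduce-reduce conflict.
I12 contains complete items [A → - A .], [F → - A .] — reduce-reduce conflict.

Answer: Yes — I1: [F → .] vs [L → .]; I3: [F → .] vs [L → .]; I8: [F → .] vs [L → .]; I12: [A → - A .] vs [F → - A .]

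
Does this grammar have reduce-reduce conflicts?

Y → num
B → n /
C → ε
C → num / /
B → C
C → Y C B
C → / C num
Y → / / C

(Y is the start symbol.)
No reduce-reduce conflicts

A reduce-reduce conflict occurs when an LR(0) state has two complete items [A → α .] and [B → β .] — both call for a reduction, and with no lookahead the parser cannot choose between them.

Augment with Y' → Y and build the canonical LR(0) collection (I0 = CLOSURE({[Y' → . Y]}), then GOTO on every symbol after a dot until no new states appear). It has 20 states:
  I0: { [Y → . / / C], [Y → . num], [Y' → . Y] }  — shift
  I1: { [Y → / . / C] }  — shift
  I2: { [Y' → Y .] }  — accept
  I3: { [Y → num .] }  — reduce
  I4: { [C → . / C num], [C → . Y C B], [C → . num / /], [C → .], [Y → . / / C], [Y → . num], [Y → / / . C] }  — shift, reduce
  I5: { [C → . / C num], [C → . Y C B], [C → . num / /], [C → .], [C → / . C num], [Y → . / / C], [Y → . num], [Y → / . / C] }  — shift, reduce
  I6: { [Y → / / C .] }  — reduce
  I7: { [C → . / C num], [C → . Y C B], [C → . num / /], [C → .], [C → Y . C B], [Y → . / / C], [Y → . num] }  — shift, reduce
  I8: { [C → num . / /], [Y → num .] }  — shift, reduce
  I9: { [C → num / . /] }  — shift
  I10: { [C → num / / .] }  — reduce
  I11: { [B → . C], [B → . n /], [C → . / C num], [C → . Y C B], [C → . num / /], [C → .], [C → Y C . B], [Y → . / / C], [Y → . num] }  — shift, reduce
  I12: { [C → Y C B .] }  — reduce
  I13: { [B → C .] }  — reduce
  I14: { [B → n . /] }  — shift
  I15: { [B → n / .] }  — reduce
  I16: { [C → . / C num], [C → . Y C B], [C → . num / /], [C → .], [C → / . C num], [Y → . / / C], [Y → . num], [Y → / . / C], [Y → / / . C] }  — shift, reduce
  I17: { [C → / C . num] }  — shift
  I18: { [C → / C num .] }  — reduce
  I19: { [C → / C . num], [Y → / / C .] }  — shift, reduce

No state contains more than one complete item.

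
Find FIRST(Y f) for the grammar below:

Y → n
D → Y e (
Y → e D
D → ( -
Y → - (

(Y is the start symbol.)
{ '-', 'e', 'n' }

FIRST sets of the non-terminals involved (from the grammar, by fixed-point iteration):
  FIRST(Y) = { '-', 'e', 'n' }

To compute FIRST(Y f), process the symbols left to right:
Symbol Y is a non-terminal. Add FIRST(Y) \ {ε} = { '-', 'e', 'n' }
Y is not nullable (ε ∉ FIRST(Y)), so stop here.
FIRST(Y f) = { '-', 'e', 'n' }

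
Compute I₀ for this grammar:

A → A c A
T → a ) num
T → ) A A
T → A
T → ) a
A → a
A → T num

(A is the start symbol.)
First, augment the grammar with A' → A
I₀ = CLOSURE({ [A' → . A] }):
  [A' → . A] has the dot before A: add [A → . A c A], [A → . a], [A → . T num]
  [A → . T num] has the dot before T: add [T → . a ) num], [T → . ) A A], [T → . A], [T → . ) a]
No further items can be added.

I₀ = { [A → . A c A], [A → . T num], [A → . a], [A' → . A], [T → . ) A A], [T → . ) a], [T → . A], [T → . a ) num] }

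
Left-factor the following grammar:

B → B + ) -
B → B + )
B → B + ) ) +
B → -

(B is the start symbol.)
B → B + ) B'
B' → -
B' → ε
B' → ) +
B → -

Left-factoring transforms A → αβ₁ | αβ₂ into A → αA' and A' → β₁ | β₂
(α is the longest common prefix among the alternatives). Repeat until
no nonterminal has two alternatives with a common prefix.

Round 1: B has alternatives sharing prefix 'B + )'. Introduce B': B → B + ) B'
  Add: B' → -
  Add: B' → ε
  Add: B' → ) +

No remaining common prefixes — done.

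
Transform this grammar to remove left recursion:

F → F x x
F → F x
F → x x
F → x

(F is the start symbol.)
F is directly left-recursive. The standard transformation for
  A → A α₁ | ... | A α_m | β₁ | ... | β_n
is
  A  → β₁ A' | ... | β_n A'
  A' → α₁ A' | ... | α_m A' | ε

F → x x becomes F → x x F'
F → x becomes F → x F'
F → F x x becomes F' → x x F'
F → F x becomes F' → x F'
Add F' → ε

Resulting grammar:
F → x x F'
F → x F'
F' → x x F'
F' → x F'
F' → ε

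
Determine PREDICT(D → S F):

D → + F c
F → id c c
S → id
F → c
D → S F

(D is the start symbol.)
{ 'id' }

PREDICT(D → S F) = (FIRST(RHS) \ {ε}) ∪ (FOLLOW(D) if ε ∈ FIRST(RHS), i.e. RHS ⇒* ε)
FIRST(S) = { 'id' }
FIRST(S F) = { 'id' }
ε ∉ FIRST(S F), so FOLLOW(D) is not added.
PREDICT(D → S F) = { 'id' }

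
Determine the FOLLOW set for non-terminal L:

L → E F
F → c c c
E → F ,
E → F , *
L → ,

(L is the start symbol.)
L is the start symbol, so $ ∈ FOLLOW(L).
L does not occur on any right-hand side.

Taking the union: FOLLOW(L) = { $ }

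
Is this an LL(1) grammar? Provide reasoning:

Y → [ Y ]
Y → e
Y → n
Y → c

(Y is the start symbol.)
For Y:
  PREDICT(Y → '[' Y ']') = { '[' }
  PREDICT(Y → e) = { 'e' }
  PREDICT(Y → n) = { 'n' }
  PREDICT(Y → c) = { 'c' }

All predict sets are disjoint. The grammar IS LL(1).

Answer: Yes, the grammar is LL(1).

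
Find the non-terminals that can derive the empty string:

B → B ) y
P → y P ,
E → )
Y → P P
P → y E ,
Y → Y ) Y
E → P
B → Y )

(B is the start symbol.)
There are no ε-productions, so no non-terminal can derive ε.
No non-terminals are nullable.

Answer: None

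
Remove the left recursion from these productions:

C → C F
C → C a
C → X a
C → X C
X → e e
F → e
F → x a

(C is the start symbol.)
C is directly left-recursive. The standard transformation for
  A → A α₁ | ... | A α_m | β₁ | ... | β_n
is
  A  → β₁ A' | ... | β_n A'
  A' → α₁ A' | ... | α_m A' | ε

C → X a becomes C → X a C'
C → X C becomes C → X C C'
C → C F becomes C' → F C'
C → C a becomes C' → a C'
Add C' → ε

Productions for other non-terminals are unchanged:
  X → e e
  F → e
  F → x a

Resulting grammar:
C → X a C'
C → X C C'
C' → F C'
C' → a C'
C' → ε
X → e e
F → e
F → x a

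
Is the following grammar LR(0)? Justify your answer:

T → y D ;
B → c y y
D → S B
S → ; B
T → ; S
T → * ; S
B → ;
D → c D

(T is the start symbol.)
Yes, the grammar is LR(0)

A grammar is LR(0) if no state in the canonical LR(0) collection has:
  - both a shift item (dot before a terminal) and a complete item (shift-reduce conflict), or
  - two or more complete items (reduce-reduce conflict; the accept item [T' → T .] counts as a complete item here).

Augment with T' → T and build the canonical LR(0) collection (I0 = CLOSURE({[T' → . T]}), then GOTO on every symbol after a dot until no new states appear). It has 20 states:
  I0: { [T → . * ; S], [T → . ; S], [T → . y D ;], [T' → . T] }  — shift
  I1: { [T → * . ; S] }  — shift
  I2: { [S → . ; B], [T → ; . S] }  — shift
  I3: { [T' → T .] }  — accept
  I4: { [D → . S B], [D → . c D], [S → . ; B], [T → y . D ;] }  — shift
  I5: { [B → . ;], [B → . c y y], [S → ; . B] }  — shift
  I6: { [T → y D . ;] }  — shift
  I7: { [B → . ;], [B → . c y y], [D → S . B] }  — shift
  I8: { [D → . S B], [D → . c D], [D → c . D], [S → . ; B] }  — shift
  I9: { [D → c D .] }  — reduce
  I10: { [B → ; .] }  — reduce
  I11: { [D → S B .] }  — reduce
  I12: { [B → c . y y] }  — shift
  I13: { [B → c y . y] }  — shift
  I14: { [B → c y y .] }  — reduce
  I15: { [T → y D ; .] }  — reduce
  I16: { [S → ; B .] }  — reduce
  I17: { [T → ; S .] }  — reduce
  I18: { [S → . ; B], [T → * ; . S] }  — shift
  I19: { [T → * ; S .] }  — reduce

Every state is either a pure shift/goto state or contains exactly one complete item and nothing to shift — no conflicts. The grammar is LR(0).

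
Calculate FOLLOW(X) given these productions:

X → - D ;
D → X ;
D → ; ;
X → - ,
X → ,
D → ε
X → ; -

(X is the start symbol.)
{ $, ';' }

X is the start symbol, so $ ∈ FOLLOW(X).
In D → X ;: X is followed by ';', add FIRST(';') \ {ε} = { ';' }

Taking the union: FOLLOW(X) = { $, ';' }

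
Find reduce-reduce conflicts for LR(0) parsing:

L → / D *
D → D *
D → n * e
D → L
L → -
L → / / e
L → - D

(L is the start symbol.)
Yes — I10: [D → D * .] vs [L → / D * .]

A reduce-reduce conflict occurs when an LR(0) state has two complete items [A → α .] and [B → β .] — both call for a reduction, and with no lookahead the parser cannot choose between them.

Augment with L' → L and build the canonical LR(0) collection (I0 = CLOSURE({[L' → . L]}), then GOTO on every symbol after a dot until no new states appear). It has 14 states:
  I0: { [L → . - D], [L → . -], [L → . / / e], [L → . / D *], [L' → . L] }  — shift
  I1: { [D → . D *], [D → . L], [D → . n * e], [L → - . D], [L → - .], [L → . - D], [L → . -], [L → . / / e], [L → . / D *] }  — shift, reduce
  I2: { [D → . D *], [D → . L], [D → . n * e], [L → . - D], [L → . -], [L → . / / e], [L → . / D *], [L → / . / e], [L → / . D *] }  — shift
  I3: { [L' → L .] }  — accept
  I4: { [D → . D *], [D → . L], [D → . n * e], [L → . - D], [L → . -], [L → . / / e], [L → . / D *], [L → / . / e], [L → / . D *], [L → / / . e] }  — shift
  I5: { [D → D . *], [L → / D . *] }  — shift
  I6: { [D → L .] }  — reduce
  I7: { [D → n . * e] }  — shift
  I8: { [D → n * . e] }  — shift
  I9: { [D → n * e .] }  — reduce
  I10: { [D → D * .], [L → / D * .] }  — 2 reduces
  I11: { [L → / / e .] }  — reduce
  I12: { [D → D . *], [L → - D .] }  — shift, reduce
  I13: { [D → D * .] }  — reduce

I10 contains complete items [D → D * .], [L → / D * .] — reduce-reduce conflict.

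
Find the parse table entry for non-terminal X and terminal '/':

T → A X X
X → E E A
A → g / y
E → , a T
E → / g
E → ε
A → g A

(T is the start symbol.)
X → E E A

To find M[X, '/'], we find productions for X where '/' is in the predict set (PREDICT(N → α) = (FIRST(α) \ {ε}) ∪ (FOLLOW(N) if α ⇒* ε)).

Relevant sets:
  FIRST(E) = { ',', '/', ε }
  FIRST(A) = { 'g' }

X → E E A: PREDICT = { ',', '/', 'g' }
  '/' is in predict set, so this production goes in M[X, '/']

M[X, '/'] = X → E E A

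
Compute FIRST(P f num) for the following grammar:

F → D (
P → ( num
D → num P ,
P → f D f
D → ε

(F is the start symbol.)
{ '(', 'f' }

FIRST sets of the non-terminals involved (from the grammar, by fixed-point iteration):
  FIRST(P) = { '(', 'f' }

To compute FIRST(P f num), process the symbols left to right:
Symbol P is a non-terminal. Add FIRST(P) \ {ε} = { '(', 'f' }
P is not nullable (ε ∉ FIRST(P)), so stop here.
FIRST(P f num) = { '(', 'f' }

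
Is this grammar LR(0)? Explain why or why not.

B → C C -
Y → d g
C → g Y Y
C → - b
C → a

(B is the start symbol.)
Yes, the grammar is LR(0)

A grammar is LR(0) if no state in the canonical LR(0) collection has:
  - both a shift item (dot before a terminal) and a complete item (shift-reduce conflict), or
  - two or more complete items (reduce-reduce conflict; the accept item [B' → B .] counts as a complete item here).

Augment with B' → B and build the canonical LR(0) collection (I0 = CLOSURE({[B' → . B]}), then GOTO on every symbol after a dot until no new states appear). It has 13 states:
  I0: { [B → . C C -], [B' → . B], [C → . - b], [C → . a], [C → . g Y Y] }  — shift
  I1: { [C → - . b] }  — shift
  I2: { [B' → B .] }  — accept
  I3: { [B → C . C -], [C → . - b], [C → . a], [C → . g Y Y] }  — shift
  I4: { [C → a .] }  — reduce
  I5: { [C → g . Y Y], [Y → . d g] }  — shift
  I6: { [C → g Y . Y], [Y → . d g] }  — shift
  I7: { [Y → d . g] }  — shift
  I8: { [Y → d g .] }  — reduce
  I9: { [C → g Y Y .] }  — reduce
  I10: { [B → C C . -] }  — shift
  I11: { [B → C C - .] }  — reduce
  I12: { [C → - b .] }  — reduce

Every state is either a pure shift/goto state or contains exactly one complete item and nothing to shift — no conflicts. The grammar is LR(0).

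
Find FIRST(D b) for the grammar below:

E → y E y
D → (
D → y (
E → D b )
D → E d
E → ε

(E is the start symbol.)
FIRST sets of the non-terminals involved (from the grammar, by fixed-point iteration):
  FIRST(D) = { '(', 'd', 'y' }

To compute FIRST(D b), process the symbols left to right:
Symbol D is a non-terminal. Add FIRST(D) \ {ε} = { '(', 'd', 'y' }
D is not nullable (ε ∉ FIRST(D)), so stop here.
FIRST(D b) = { '(', 'd', 'y' }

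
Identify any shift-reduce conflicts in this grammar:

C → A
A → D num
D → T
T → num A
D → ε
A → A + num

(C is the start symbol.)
Yes — I0: [D → .] vs [T → . num A]; I1: [C → A .] vs [A → A . + num]; I5: [D → .] vs [T → . num A]; I6: [T → num A .] vs [A → A . + num]

A shift-reduce conflict occurs when an LR(0) state has both:
  - a complete (reduce) item [A → α .] (dot at the end), and
  - a shift item [B → β . c γ] (dot before a terminal).

Augment with C' → C and build the canonical LR(0) collection (I0 = CLOSURE({[C' → . C]}), then GOTO on every symbol after a dot until no new states appear). It has 10 states:
  I0: { [A → . A + num], [A → . D num], [C → . A], [C' → . C], [D → . T], [D → .], [T → . num A] }  — shift, reduce
  I1: { [A → A . + num], [C → A .] }  — shift, reduce
  I2: { [C' → C .] }  — accept
  I3: { [A → D . num] }  — shift
  I4: { [D → T .] }  — reduce
  I5: { [A → . A + num], [A → . D num], [D → . T], [D → .], [T → . num A], [T → num . A] }  — shift, reduce
  I6: { [A → A . + num], [T → num A .] }  — shift, reduce
  I7: { [A → A + . num] }  — shift
  I8: { [A → A + num .] }  — reduce
  I9: { [A → D num .] }  — reduce

I0 contains reduce item [D → .] and shift item [T → . num A] — shift-reduce conflict.
I1 contains reduce item [C → A .] and shift item [A → A . + num] — shift-reduce conflict.
I5 contains reduce item [D → .] and shift item [T → . num A] — shift-reduce conflict.
I6 contains reduce item [T → num A .] and shift item [A → A . + num] — shift-reduce conflict.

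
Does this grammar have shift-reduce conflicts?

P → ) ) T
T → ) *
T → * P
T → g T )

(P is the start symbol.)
No shift-reduce conflicts

A shift-reduce conflict occurs when an LR(0) state has both:
  - a complete (reduce) item [A → α .] (dot at the end), and
  - a shift item [B → β . c γ] (dot before a terminal).

Augment with P' → P and build the canonical LR(0) collection (I0 = CLOSURE({[P' → . P]}), then GOTO on every symbol after a dot until no new states appear). It has 12 states:
  I0: { [P → . ) ) T], [P' → . P] }  — shift
  I1: { [P → ) . ) T] }  — shift
  I2: { [P' → P .] }  — accept
  I3: { [P → ) ) . T], [T → . ) *], [T → . * P], [T → . g T )] }  — shift
  I4: { [T → ) . *] }  — shift
  I5: { [P → . ) ) T], [T → * . P] }  — shift
  I6: { [P → ) ) T .] }  — reduce
  I7: { [T → . ) *], [T → . * P], [T → . g T )], [T → g . T )] }  — shift
  I8: { [T → g T . )] }  — shift
  I9: { [T → g T ) .] }  — reduce
  I10: { [T → * P .] }  — reduce
  I11: { [T → ) * .] }  — reduce

No state contains both a complete item and a shift item.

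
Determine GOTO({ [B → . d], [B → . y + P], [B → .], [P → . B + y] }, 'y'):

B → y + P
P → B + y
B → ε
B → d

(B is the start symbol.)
GOTO(I, 'y') = CLOSURE({ [A → αX.β] : [A → α.Xβ] ∈ I, X = 'y' })

Items with dot before 'y', with the dot advanced:
  [B → . y + P] → [B → y . + P]
Closure adds nothing (no advanced item has the dot before a non-terminal).

GOTO = { [B → y . + P] }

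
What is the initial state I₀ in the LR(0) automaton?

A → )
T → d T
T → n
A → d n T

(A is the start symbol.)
First, augment the grammar with A' → A
I₀ = CLOSURE({ [A' → . A] }):
  [A' → . A] has the dot before A: add [A → . )], [A → . d n T]
No further items can be added.

I₀ = { [A → . )], [A → . d n T], [A' → . A] }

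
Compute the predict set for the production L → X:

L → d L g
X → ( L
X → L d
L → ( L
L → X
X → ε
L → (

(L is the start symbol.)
PREDICT(L → X) = (FIRST(RHS) \ {ε}) ∪ (FOLLOW(L) if ε ∈ FIRST(RHS), i.e. RHS ⇒* ε)
FIRST(X) = { '(', 'd', ε }
FIRST(X) = { '(', 'd', ε }
ε ∈ FIRST(X) (the right-hand side is nullable), so add FOLLOW(L) = { $, 'd', 'g' }
PREDICT(L → X) = { $, '(', 'd', 'g' }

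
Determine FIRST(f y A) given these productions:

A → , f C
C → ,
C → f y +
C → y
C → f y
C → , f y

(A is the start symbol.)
To compute FIRST(f y A), process the symbols left to right:
Symbol f is a terminal. Add 'f' and stop.
FIRST(f y A) = { 'f' }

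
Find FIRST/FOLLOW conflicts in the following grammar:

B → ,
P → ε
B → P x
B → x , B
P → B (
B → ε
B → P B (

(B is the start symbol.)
A FIRST/FOLLOW conflict occurs when a non-terminal N has a nullable alternative N → β (β ⇒* ε) and another alternative N → α with FIRST(α) ∩ FOLLOW(N) ≠ ∅: on such a lookahead the parser cannot decide between expanding α and letting N vanish via β.

Nullable non-terminals: B, P.
FIRST sets used below: FIRST(P) = { '(', ',', 'x', ε }, FIRST(B) = { '(', ',', 'x', ε }

B: nullable alternative(s) B → ε; FOLLOW(B) = { $, '(' }
  B → ,: FIRST \ {ε} = { ',' } — disjoint from FOLLOW(B)
  B → P x: FIRST \ {ε} = { '(', ',', 'x' } — overlaps FOLLOW(B) on { '(' }: CONFLICT
  B → x , B: FIRST \ {ε} = { 'x' } — disjoint from FOLLOW(B)
  B → ε: FIRST \ {ε} = { } — this is the only nullable alternative, skip
  B → P B (: FIRST \ {ε} = { '(', ',', 'x' } — overlaps FOLLOW(B) on { '(' }: CONFLICT

P: nullable alternative(s) P → ε; FOLLOW(P) = { '(', ',', 'x' }
  P → ε: FIRST \ {ε} = { } — this is the only nullable alternative, skip
  P → B (: FIRST \ {ε} = { '(', ',', 'x' } — overlaps FOLLOW(P) on { '(', ',', 'x' }: CONFLICT

So the grammar has 3 FIRST/FOLLOW conflicts (marked CONFLICT above).

Answer: Yes. B → P x with FOLLOW(B) on { '(' }; B → P B '(' with FOLLOW(B) on { '(' }; P → B '(' with FOLLOW(P) on { '(', ',', 'x' }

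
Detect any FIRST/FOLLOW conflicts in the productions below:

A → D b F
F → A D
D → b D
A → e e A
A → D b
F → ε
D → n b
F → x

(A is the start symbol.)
Yes. F → A D with FOLLOW(F) on { 'b', 'n' }

Nullable non-terminals: F.
FIRST sets used below: FIRST(A) = { 'b', 'e', 'n' }

F: nullable alternative(s) F → ε; FOLLOW(F) = { $, 'b', 'n' }
  F → A D: FIRST \ {ε} = { 'b', 'e', 'n' } — overlaps FOLLOW(F) on { 'b', 'n' }: CONFLICT
  F → ε: FIRST \ {ε} = { } — this is the only nullable alternative, skip
  F → x: FIRST \ {ε} = { 'x' } — disjoint from FOLLOW(F)

A, D have no nullable alternative, so no FIRST/FOLLOW check is needed there.

So the grammar has 1 FIRST/FOLLOW conflict (marked CONFLICT above).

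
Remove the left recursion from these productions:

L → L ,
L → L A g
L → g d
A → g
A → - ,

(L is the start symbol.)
L → g d L'
L' → , L'
L' → A g L'
L' → ε
A → g
A → - ,

L is directly left-recursive. The standard transformation for
  A → A α₁ | ... | A α_m | β₁ | ... | β_n
is
  A  → β₁ A' | ... | β_n A'
  A' → α₁ A' | ... | α_m A' | ε

L → g d becomes L → g d L'
L → L , becomes L' → , L'
L → L A g becomes L' → A g L'
Add L' → ε

Productions for other non-terminals are unchanged:
  A → g
  A → - ,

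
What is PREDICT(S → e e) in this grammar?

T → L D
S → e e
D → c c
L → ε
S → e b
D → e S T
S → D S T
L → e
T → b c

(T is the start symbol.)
PREDICT(S → e e) = (FIRST(RHS) \ {ε}) ∪ (FOLLOW(S) if ε ∈ FIRST(RHS), i.e. RHS ⇒* ε)
FIRST(e e) = { 'e' }
ε ∉ FIRST(e e), so FOLLOW(S) is not added.
PREDICT(S → e e) = { 'e' }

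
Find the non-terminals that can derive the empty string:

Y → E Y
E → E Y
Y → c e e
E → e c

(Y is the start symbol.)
A non-terminal is nullable if it can derive ε (the empty string): either it has an ε-production, or it has a production whose right-hand side consists entirely of nullable non-terminals.

There are no ε-productions, so no non-terminal can derive ε.
No non-terminals are nullable.

Answer: None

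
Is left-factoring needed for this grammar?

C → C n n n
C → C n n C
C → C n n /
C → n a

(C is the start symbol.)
Left-factoring is needed when two productions for the same non-terminal
share a common prefix on the right-hand side.

Productions for C:
  C → C n n n
  C → C n n C
  C → C n n /
  C → n a

Found common prefix 'C n n' in productions for C

Answer: Yes, C has productions with common prefix 'C n n'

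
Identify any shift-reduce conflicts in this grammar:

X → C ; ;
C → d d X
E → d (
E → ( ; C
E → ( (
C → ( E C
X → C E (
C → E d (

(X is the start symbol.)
Yes — I20: [E → ( ( .] vs [E → ( . (]

A shift-reduce conflict occurs when an LR(0) state has both:
  - a complete (reduce) item [A → α .] (dot at the end), and
  - a shift item [B → β . c γ] (dot before a terminal).

Augment with X' → X and build the canonical LR(0) collection (I0 = CLOSURE({[X' → . X]}), then GOTO on every symbol after a dot until no new states appear). It has 23 states:
  I0: { [C → . ( E C], [C → . E d (], [C → . d d X], [E → . ( (], [E → . ( ; C], [E → . d (], [X → . C ; ;], [X → . C E (], [X' → . X] }  — shift
  I1: { [C → ( . E C], [E → ( . (], [E → ( . ; C], [E → . ( (], [E → . ( ; C], [E → . d (] }  — shift
  I2: { [E → . ( (], [E → . ( ; C], [E → . d (], [X → C . ; ;], [X → C . E (] }  — shift
  I3: { [C → E . d (] }  — shift
  I4: { [X' → X .] }  — accept
  I5: { [C → d . d X], [E → d . (] }  — shift
  I6: { [E → d ( .] }  — reduce
  I7: { [C → . ( E C], [C → . E d (], [C → . d d X], [C → d d . X], [E → . ( (], [E → . ( ; C], [E → . d (], [X → . C ; ;], [X → . C E (] }  — shift
  I8: { [C → d d X .] }  — reduce
  I9: { [C → E d . (] }  — shift
  I10: { [C → E d ( .] }  — reduce
  I11: { [E → ( . (], [E → ( . ; C] }  — shift
  I12: { [X → C ; . ;] }  — shift
  I13: { [X → C E . (] }  — shift
  I14: { [E → d . (] }  — shift
  I15: { [X → C E ( .] }  — reduce
  I16: { [X → C ; ; .] }  — reduce
  I17: { [E → ( ( .] }  — reduce
  I18: { [C → . ( E C], [C → . E d (], [C → . d d X], [E → ( ; . C], [E → . ( (], [E → . ( ; C], [E → . d (] }  — shift
  I19: { [E → ( ; C .] }  — reduce
  I20: { [E → ( ( .], [E → ( . (], [E → ( . ; C] }  — shift, reduce
  I21: { [C → ( E . C], [C → . ( E C], [C → . E d (], [C → . d d X], [E → . ( (], [E → . ( ; C], [E → . d (] }  — shift
  I22: { [C → ( E C .] }  — reduce

I20 contains reduce item [E → ( ( .] and shift items [E → ( . (], [E → ( . ; C] — shift-reduce conflict.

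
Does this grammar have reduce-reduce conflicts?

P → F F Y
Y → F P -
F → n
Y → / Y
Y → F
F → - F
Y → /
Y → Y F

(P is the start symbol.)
A reduce-reduce conflict occurs when an LR(0) state has two complete items [A → α .] and [B → β .] — both call for a reduction, and with no lookahead the parser cannot choose between them.

Augment with P' → P and build the canonical LR(0) collection (I0 = CLOSURE({[P' → . P]}), then GOTO on every symbol after a dot until no new states appear). It has 14 states:
  I0: { [F → . - F], [F → . n], [P → . F F Y], [P' → . P] }  — shift
  I1: { [F → - . F], [F → . - F], [F → . n] }  — shift
  I2: { [F → . - F], [F → . n], [P → F . F Y] }  — shift
  I3: { [P' → P .] }  — accept
  I4: { [F → n .] }  — reduce
  I5: { [F → . - F], [F → . n], [P → F F . Y], [Y → . / Y], [Y → . /], [Y → . F P -], [Y → . F], [Y → . Y F] }  — shift
  I6: { [F → . - F], [F → . n], [Y → . / Y], [Y → . /], [Y → . F P -], [Y → . F], [Y → . Y F], [Y → / . Y], [Y → / .] }  — shift, reduce
  I7: { [F → . - F], [F → . n], [P → . F F Y], [Y → F . P -], [Y → F .] }  — shift, reduce
  I8: { [F → . - F], [F → . n], [P → F F Y .], [Y → Y . F] }  — shift, reduce
  I9: { [Y → Y F .] }  — reduce
  I10: { [Y → F P . -] }  — shift
  I11: { [Y → F P - .] }  — reduce
  I12: { [F → . - F], [F → . n], [Y → / Y .], [Y → Y . F] }  — shift, reduce
  I13: { [F → - F .] }  — reduce

No state contains more than one complete item.

Answer: No reduce-reduce conflicts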